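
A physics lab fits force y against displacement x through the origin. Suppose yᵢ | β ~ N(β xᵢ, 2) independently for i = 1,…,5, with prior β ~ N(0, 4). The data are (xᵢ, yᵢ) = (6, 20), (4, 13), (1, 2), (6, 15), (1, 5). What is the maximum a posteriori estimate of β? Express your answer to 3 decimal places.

β̂_MAP = 2.972

log p(β | y) = −Σ(yᵢ − βxᵢ)²/(2·2) − β²/(2·4) + const.
Setting the derivative to zero: Σxᵢ(yᵢ − βxᵢ)/2 − β/4 = 0, so β = Σxᵢyᵢ / (Σxᵢ² + σ²/τ²).
Σxᵢyᵢ = 6·20 + 4·13 + 1·2 + 6·15 + 1·5 = 269; Σxᵢ² = 90; σ²/τ² = 0.5.
β̂_MAP = 269 / (90 + 0.5) = 269/90.5 ≈ 2.972.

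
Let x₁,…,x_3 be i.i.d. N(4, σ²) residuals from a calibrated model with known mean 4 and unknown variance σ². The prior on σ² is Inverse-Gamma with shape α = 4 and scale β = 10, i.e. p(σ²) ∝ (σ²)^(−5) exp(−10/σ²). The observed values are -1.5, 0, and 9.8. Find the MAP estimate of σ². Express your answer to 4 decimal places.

Sum of squared deviations about the known mean: SS = (-1.5−4)² + (0−4)² + (9.8−4)² = 79.89.
The Normal likelihood contributes (σ²)^(−n/2) exp(−SS/(2σ²)), so the posterior is Inverse-Gamma(α + n/2, β + SS/2) = Inverse-Gamma(5.5, 49.945).
The mode of Inverse-Gamma(a, b) is b/(a+1) = 49.945/6.5 ≈ 7.6838.

σ̂²_MAP = 7.6838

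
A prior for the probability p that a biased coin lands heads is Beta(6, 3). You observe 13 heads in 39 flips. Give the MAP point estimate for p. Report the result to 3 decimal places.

Prior: Beta(6, 3).
Data: 13 successes in 39 trials. The binomial likelihood contributes p^13(1−p)^26, so the posterior is Beta(6+13, 3+26) = Beta(19, 29).
For Beta(a, b) with a, b > 1 the mode is (a−1)/(a+b−2) = 18/46 ≈ 0.391.

p̂_MAP = 0.391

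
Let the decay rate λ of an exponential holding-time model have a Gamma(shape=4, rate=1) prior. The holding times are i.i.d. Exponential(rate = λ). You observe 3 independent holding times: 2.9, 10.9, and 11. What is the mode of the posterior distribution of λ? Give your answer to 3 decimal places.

λ̂_MAP = 0.233

The Exponential(rate=λ) likelihood is ∝ λ^n e^(−λΣtᵢ). Here n = 3 and Σtᵢ = 2.9 + 10.9 + 11 = 24.8.
Posterior ∝ λ^3e^(−1λ) · λ^3e^(−24.8λ) = λ^6e^(−25.8λ), i.e. Gamma(7, 25.8).
Mode = (a−1)/b = 6/25.8 ≈ 0.233.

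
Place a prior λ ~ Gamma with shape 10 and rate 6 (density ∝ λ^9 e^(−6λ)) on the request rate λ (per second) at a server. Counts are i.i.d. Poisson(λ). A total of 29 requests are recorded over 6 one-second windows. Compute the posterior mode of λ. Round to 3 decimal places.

λ̂_MAP = 3.167

Σxᵢ = 29, n = 6.
Posterior ∝ λ^9e^(−6λ) · λ^29e^(−6λ) = λ^38e^(−12λ), i.e. Gamma(shape=39, rate=12).
The mode of a Gamma(a, b) with a ≥ 1 (shape–rate) is (a−1)/b = 38/12 ≈ 3.167.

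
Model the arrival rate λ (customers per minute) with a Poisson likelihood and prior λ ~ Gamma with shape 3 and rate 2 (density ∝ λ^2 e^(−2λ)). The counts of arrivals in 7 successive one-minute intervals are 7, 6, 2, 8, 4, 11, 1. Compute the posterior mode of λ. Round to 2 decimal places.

λ̂_MAP = 4.56

Σxᵢ = 7+6+2+8+4+11+1 = 39, with n = 7.
Posterior ∝ λ^2e^(−2λ) · λ^39e^(−7λ) = λ^41e^(−9λ), i.e. Gamma(shape=42, rate=9).
The mode of a Gamma(a, b) with a ≥ 1 (shape–rate) is (a−1)/b = 41/9 ≈ 4.56.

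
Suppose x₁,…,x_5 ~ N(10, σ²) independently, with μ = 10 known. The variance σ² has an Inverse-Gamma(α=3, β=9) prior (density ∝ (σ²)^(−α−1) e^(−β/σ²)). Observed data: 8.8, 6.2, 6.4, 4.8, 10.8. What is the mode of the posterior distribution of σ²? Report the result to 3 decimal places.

σ̂²_MAP = 5.732

Sum of squared deviations about the known mean: SS = (8.8−10)² + (6.2−10)² + (6.4−10)² + (4.8−10)² + (10.8−10)² = 56.52.
The Normal likelihood contributes (σ²)^(−n/2) exp(−SS/(2σ²)), so the posterior is Inverse-Gamma(α + n/2, β + SS/2) = Inverse-Gamma(5.5, 37.26).
The mode of Inverse-Gamma(a, b) is b/(a+1) = 37.26/6.5 ≈ 5.732.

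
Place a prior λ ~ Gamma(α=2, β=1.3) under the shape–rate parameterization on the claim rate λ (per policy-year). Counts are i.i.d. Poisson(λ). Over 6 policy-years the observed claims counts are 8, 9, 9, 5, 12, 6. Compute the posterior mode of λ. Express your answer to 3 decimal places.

Σxᵢ = 8+9+9+5+12+6 = 49, with n = 6.
Posterior ∝ λe^(−1.3λ) · λ^49e^(−6λ) = λ^50e^(−7.3λ), i.e. Gamma(shape=51, rate=7.3).
The mode of a Gamma(a, b) with a ≥ 1 (shape–rate) is (a−1)/b = 50/7.3 ≈ 6.849.

λ̂_MAP = 6.849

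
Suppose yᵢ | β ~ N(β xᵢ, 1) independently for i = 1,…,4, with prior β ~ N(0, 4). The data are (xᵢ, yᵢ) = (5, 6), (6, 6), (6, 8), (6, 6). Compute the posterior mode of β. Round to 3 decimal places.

log p(β | y) = −Σ(yᵢ − βxᵢ)²/(2·1) − β²/(2·4) + const.
Setting the derivative to zero: Σxᵢ(yᵢ − βxᵢ)/1 − β/4 = 0, so β = Σxᵢyᵢ / (Σxᵢ² + σ²/τ²).
Σxᵢyᵢ = 5·6 + 6·6 + 6·8 + 6·6 = 150; Σxᵢ² = 133; σ²/τ² = 0.25.
β̂_MAP = 150 / (133 + 0.25) = 150/133.25 ≈ 1.126.

β̂_MAP = 1.126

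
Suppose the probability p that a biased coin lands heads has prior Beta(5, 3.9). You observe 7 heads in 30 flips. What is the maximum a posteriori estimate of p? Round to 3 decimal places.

p̂_MAP = 0.298

Prior: Beta(5, 3.9).
Data: 7 successes in 30 trials. The binomial likelihood contributes p^7(1−p)^23, so the posterior is Beta(5+7, 3.9+23) = Beta(12, 26.9).
For Beta(a, b) with a, b > 1 the mode is (a−1)/(a+b−2) = 11/36.9 ≈ 0.298.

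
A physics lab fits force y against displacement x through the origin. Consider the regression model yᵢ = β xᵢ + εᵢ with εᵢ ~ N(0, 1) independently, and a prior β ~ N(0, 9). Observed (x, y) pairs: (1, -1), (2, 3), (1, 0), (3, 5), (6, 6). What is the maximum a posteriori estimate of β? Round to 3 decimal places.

log p(β | y) = −Σ(yᵢ − βxᵢ)²/(2·1) − β²/(2·9) + const.
Setting the derivative to zero: Σxᵢ(yᵢ − βxᵢ)/1 − β/9 = 0, so β = Σxᵢyᵢ / (Σxᵢ² + σ²/τ²).
Σxᵢyᵢ = 1·(-1) + 2·3 + 1·0 + 3·5 + 6·6 = 56; Σxᵢ² = 51; σ²/τ² = 1/9.
β̂_MAP = 56 / (51 + 1/9) = 56/(460/9) = 126/115 ≈ 1.096.

β̂_MAP = 1.096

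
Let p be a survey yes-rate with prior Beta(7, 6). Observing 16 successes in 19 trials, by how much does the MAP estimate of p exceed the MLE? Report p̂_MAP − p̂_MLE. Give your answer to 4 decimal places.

Posterior is Beta(23, 9); MAP = (23−1)/(32−2) = 22/30 ≈ 0.73333.
MLE ignores the prior: p̂_MLE = k/n = 16/19 ≈ 0.84211.
Difference = 22/30 − 16/19 = -31/285 ≈ -0.1088.

MAP − MLE = -0.1088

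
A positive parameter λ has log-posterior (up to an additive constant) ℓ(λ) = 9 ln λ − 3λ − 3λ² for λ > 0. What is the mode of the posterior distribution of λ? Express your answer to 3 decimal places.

ℓ'(λ) = 9/λ − 3 − 6λ. Setting this to zero and multiplying by λ: 6λ² + 3λ − 9 = 0.
λ = (−3 + √(3² + 4·6·9)) / (2·6) = (−3 + √225) / 12 = (−3 + 15)/12 = 1.
ℓ''(λ) = −9/λ² − 6 < 0, confirming a maximum.

λ̂_MAP = 1.000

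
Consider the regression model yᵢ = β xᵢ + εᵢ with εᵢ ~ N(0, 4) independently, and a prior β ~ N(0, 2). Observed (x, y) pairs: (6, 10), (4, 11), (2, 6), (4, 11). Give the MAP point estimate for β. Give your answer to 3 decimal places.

β̂_MAP = 2.162

log p(β | y) = −Σ(yᵢ − βxᵢ)²/(2·4) − β²/(2·2) + const.
Setting the derivative to zero: Σxᵢ(yᵢ − βxᵢ)/4 − β/2 = 0, so β = Σxᵢyᵢ / (Σxᵢ² + σ²/τ²).
Σxᵢyᵢ = 6·10 + 4·11 + 2·6 + 4·11 = 160; Σxᵢ² = 72; σ²/τ² = 2.
β̂_MAP = 160 / (72 + 2) = 160/74 ≈ 2.162.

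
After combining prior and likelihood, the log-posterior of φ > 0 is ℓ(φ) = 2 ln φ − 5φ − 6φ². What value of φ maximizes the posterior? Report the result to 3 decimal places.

φ̂_MAP = 0.250

ℓ'(φ) = 2/φ − 5 − 12φ. Setting this to zero and multiplying by φ: 12φ² + 5φ − 2 = 0.
φ = (−5 + √(5² + 4·12·2)) / (2·12) = (−5 + √121) / 24 = (−5 + 11)/24 = 1/4.
ℓ''(φ) = −2/φ² − 12 < 0, confirming a maximum.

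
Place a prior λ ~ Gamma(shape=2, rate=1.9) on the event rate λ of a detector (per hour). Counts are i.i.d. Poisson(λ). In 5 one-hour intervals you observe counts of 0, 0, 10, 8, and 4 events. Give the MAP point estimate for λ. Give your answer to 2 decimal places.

Σxᵢ = 0+0+10+8+4 = 22, with n = 5.
Posterior ∝ λe^(−1.9λ) · λ^22e^(−5λ) = λ^23e^(−6.9λ), i.e. Gamma(shape=24, rate=6.9).
The mode of a Gamma(a, b) with a ≥ 1 (shape–rate) is (a−1)/b = 23/6.9 ≈ 3.33.

λ̂_MAP = 3.33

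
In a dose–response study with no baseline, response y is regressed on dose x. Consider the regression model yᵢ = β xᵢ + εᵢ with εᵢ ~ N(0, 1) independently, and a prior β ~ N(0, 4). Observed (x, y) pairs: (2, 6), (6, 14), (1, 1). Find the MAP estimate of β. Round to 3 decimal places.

log p(β | y) = −Σ(yᵢ − βxᵢ)²/(2·1) − β²/(2·4) + const.
Setting the derivative to zero: Σxᵢ(yᵢ − βxᵢ)/1 − β/4 = 0, so β = Σxᵢyᵢ / (Σxᵢ² + σ²/τ²).
Σxᵢyᵢ = 2·6 + 6·14 + 1·1 = 97; Σxᵢ² = 41; σ²/τ² = 0.25.
β̂_MAP = 97 / (41 + 0.25) = 97/41.25 ≈ 2.352.

β̂_MAP = 2.352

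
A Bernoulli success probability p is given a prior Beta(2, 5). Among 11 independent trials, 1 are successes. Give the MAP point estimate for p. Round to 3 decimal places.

Prior: Beta(2, 5).
Data: 1 success in 11 trials. The binomial likelihood contributes p(1−p)^10, so the posterior is Beta(2+1, 5+10) = Beta(3, 15).
For Beta(a, b) with a, b > 1 the mode is (a−1)/(a+b−2) = 2/16 ≈ 0.125.

p̂_MAP = 0.125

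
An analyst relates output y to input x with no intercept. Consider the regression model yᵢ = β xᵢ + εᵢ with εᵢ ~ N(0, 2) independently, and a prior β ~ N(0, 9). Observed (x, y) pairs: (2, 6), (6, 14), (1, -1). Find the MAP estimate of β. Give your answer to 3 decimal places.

β̂_MAP = 2.305

log p(β | y) = −Σ(yᵢ − βxᵢ)²/(2·2) − β²/(2·9) + const.
Setting the derivative to zero: Σxᵢ(yᵢ − βxᵢ)/2 − β/9 = 0, so β = Σxᵢyᵢ / (Σxᵢ² + σ²/τ²).
Σxᵢyᵢ = 2·6 + 6·14 + 1·(-1) = 95; Σxᵢ² = 41; σ²/τ² = 2/9.
β̂_MAP = 95 / (41 + 2/9) = 95/(371/9) = 855/371 ≈ 2.305.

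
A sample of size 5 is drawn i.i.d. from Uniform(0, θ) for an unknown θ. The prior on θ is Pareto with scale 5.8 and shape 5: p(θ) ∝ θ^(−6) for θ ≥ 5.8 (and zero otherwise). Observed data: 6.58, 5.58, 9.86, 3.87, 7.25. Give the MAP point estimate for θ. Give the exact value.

θ̂_MAP = 9.86

The Uniform(0, θ) likelihood is θ^(−n) for θ ≥ max(xᵢ), zero otherwise. Here max(xᵢ) = 9.86.
Posterior ∝ θ^(−6) · θ^(−5) = θ^(−11) on θ ≥ max(5.8, 9.86) = 9.86.
This density is strictly decreasing in θ, so the posterior mode lies at the lower boundary of the support.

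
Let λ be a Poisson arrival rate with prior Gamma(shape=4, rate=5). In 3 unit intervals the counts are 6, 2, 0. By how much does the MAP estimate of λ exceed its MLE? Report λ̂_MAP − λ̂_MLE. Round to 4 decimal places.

Σxᵢ = 8. Posterior is Gamma(12, 8); MAP = (12−1)/8 = 11/8 ≈ 1.37500.
MLE = x̄ = 8/3 ≈ 2.66667.
Difference = 11/8 − 8/3 = -31/24 ≈ -1.2917.

MAP − MLE = -1.2917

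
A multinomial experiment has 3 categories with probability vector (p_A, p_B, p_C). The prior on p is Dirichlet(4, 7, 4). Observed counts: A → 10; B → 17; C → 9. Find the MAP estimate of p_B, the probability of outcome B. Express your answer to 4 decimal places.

MAP estimate of p_B = 0.4792

The posterior is Dirichlet(αᵢ + nᵢ) = Dirichlet(14, 24, 13).
For a Dirichlet(a₁,…,a_K) with all aᵢ > 1, the mode has j-th component (aⱼ − 1)/(Σaᵢ − K).
Here Σaᵢ = 51 and K = 3, so p_B = (24 − 1)/(51 − 3) = 23/48 ≈ 0.4792.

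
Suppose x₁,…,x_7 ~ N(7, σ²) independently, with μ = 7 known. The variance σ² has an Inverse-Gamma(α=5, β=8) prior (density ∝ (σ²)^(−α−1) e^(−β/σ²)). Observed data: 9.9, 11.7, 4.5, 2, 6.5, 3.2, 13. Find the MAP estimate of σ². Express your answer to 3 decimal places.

Sum of squared deviations about the known mean: SS = (9.9−7)² + (11.7−7)² + (4.5−7)² + (2−7)² + (6.5−7)² + (3.2−7)² + (13−7)² = 112.44.
The Normal likelihood contributes (σ²)^(−n/2) exp(−SS/(2σ²)), so the posterior is Inverse-Gamma(α + n/2, β + SS/2) = Inverse-Gamma(8.5, 64.22).
The mode of Inverse-Gamma(a, b) is b/(a+1) = 64.22/9.5 ≈ 6.760.

σ̂²_MAP = 6.760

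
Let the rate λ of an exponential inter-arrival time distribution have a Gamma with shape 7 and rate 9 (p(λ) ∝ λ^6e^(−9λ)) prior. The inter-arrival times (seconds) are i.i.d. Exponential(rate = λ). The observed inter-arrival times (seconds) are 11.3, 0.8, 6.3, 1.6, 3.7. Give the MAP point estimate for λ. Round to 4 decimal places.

λ̂_MAP = 0.3364

The Exponential(rate=λ) likelihood is ∝ λ^n e^(−λΣtᵢ). Here n = 5 and Σtᵢ = 11.3 + 0.8 + 6.3 + 1.6 + 3.7 = 23.7.
Posterior ∝ λ^6e^(−9λ) · λ^5e^(−23.7λ) = λ^11e^(−32.7λ), i.e. Gamma(12, 32.7).
Mode = (a−1)/b = 11/32.7 ≈ 0.3364.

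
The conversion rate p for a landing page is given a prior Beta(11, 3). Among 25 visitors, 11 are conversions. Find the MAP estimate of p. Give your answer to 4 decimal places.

Prior: Beta(11, 3).
Data: 11 successes in 25 trials. The binomial likelihood contributes p^11(1−p)^14, so the posterior is Beta(11+11, 3+14) = Beta(22, 17).
For Beta(a, b) with a, b > 1 the mode is (a−1)/(a+b−2) = 21/37 ≈ 0.5676.

p̂_MAP = 0.5676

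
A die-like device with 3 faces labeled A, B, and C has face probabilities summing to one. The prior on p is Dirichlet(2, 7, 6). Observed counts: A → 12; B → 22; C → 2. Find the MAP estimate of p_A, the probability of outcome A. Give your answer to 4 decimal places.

MAP estimate of p_A = 0.2708

The posterior is Dirichlet(αᵢ + nᵢ) = Dirichlet(14, 29, 8).
For a Dirichlet(a₁,…,a_K) with all aᵢ > 1, the mode has j-th component (aⱼ − 1)/(Σaᵢ − K).
Here Σaᵢ = 51 and K = 3, so p_A = (14 − 1)/(51 − 3) = 13/48 ≈ 0.2708.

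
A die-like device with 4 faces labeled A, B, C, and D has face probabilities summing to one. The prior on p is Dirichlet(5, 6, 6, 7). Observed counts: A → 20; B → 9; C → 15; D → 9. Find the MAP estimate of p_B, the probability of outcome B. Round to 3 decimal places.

The posterior is Dirichlet(αᵢ + nᵢ) = Dirichlet(25, 15, 21, 16).
For a Dirichlet(a₁,…,a_K) with all aᵢ > 1, the mode has j-th component (aⱼ − 1)/(Σaᵢ − K).
Here Σaᵢ = 77 and K = 4, so p_B = (15 − 1)/(77 − 4) = 14/73 ≈ 0.192.

MAP estimate of p_B = 0.192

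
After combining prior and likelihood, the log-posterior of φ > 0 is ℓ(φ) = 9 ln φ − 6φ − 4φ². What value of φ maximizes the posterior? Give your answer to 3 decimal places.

ℓ'(φ) = 9/φ − 6 − 8φ. Setting this to zero and multiplying by φ: 8φ² + 6φ − 9 = 0.
φ = (−6 + √(6² + 4·8·9)) / (2·8) = (−6 + √324) / 16 = (−6 + 18)/16 = 3/4.
ℓ''(φ) = −9/φ² − 8 < 0, confirming a maximum.

φ̂_MAP = 0.750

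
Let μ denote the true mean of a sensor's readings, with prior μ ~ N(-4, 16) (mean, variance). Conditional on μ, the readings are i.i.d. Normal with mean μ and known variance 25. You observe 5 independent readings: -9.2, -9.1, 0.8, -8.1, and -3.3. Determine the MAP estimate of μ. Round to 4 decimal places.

μ̂_MAP = -5.3562

n = 5; x̄ = ((-9.2) + (-9.1) + 0.8 + (-8.1) + (-3.3))/5 = -28.9/5 = -5.78.
For a Normal prior and Normal likelihood with known variance, the posterior is Normal; its mode equals its mean, the precision-weighted average.
Prior precision 1/σ₀² = 1/16 = 0.0625; data precision n/σ² = 5/25 = 0.2.
μ̂ = (0.0625·(-4) + 0.2·(-5.78)) / (0.0625 + 0.2) = (-1.406)/0.2625 = -2812/525 ≈ -5.3562.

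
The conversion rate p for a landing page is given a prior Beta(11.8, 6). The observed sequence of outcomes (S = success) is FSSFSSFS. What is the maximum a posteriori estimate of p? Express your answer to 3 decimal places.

p̂_MAP = 0.664

Prior: Beta(11.8, 6).
Data: 5 successes in 8 trials (from the sequence). The binomial likelihood contributes p^5(1−p)^3, so the posterior is Beta(11.8+5, 6+3) = Beta(16.8, 9).
For Beta(a, b) with a, b > 1 the mode is (a−1)/(a+b−2) = 15.8/23.8 ≈ 0.664.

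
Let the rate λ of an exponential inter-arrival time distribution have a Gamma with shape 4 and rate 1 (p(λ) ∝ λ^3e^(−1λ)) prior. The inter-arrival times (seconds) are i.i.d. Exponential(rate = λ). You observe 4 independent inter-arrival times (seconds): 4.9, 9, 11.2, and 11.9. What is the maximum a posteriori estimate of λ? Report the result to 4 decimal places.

λ̂_MAP = 0.1842

The Exponential(rate=λ) likelihood is ∝ λ^n e^(−λΣtᵢ). Here n = 4 and Σtᵢ = 4.9 + 9 + 11.2 + 11.9 = 37.
Posterior ∝ λ^3e^(−1λ) · λ^4e^(−37λ) = λ^7e^(−38λ), i.e. Gamma(8, 38).
Mode = (a−1)/b = 7/38 ≈ 0.1842.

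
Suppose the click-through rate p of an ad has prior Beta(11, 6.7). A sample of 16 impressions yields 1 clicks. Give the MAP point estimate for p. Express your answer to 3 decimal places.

Prior: Beta(11, 6.7).
Data: 1 success in 16 trials. The binomial likelihood contributes p(1−p)^15, so the posterior is Beta(11+1, 6.7+15) = Beta(12, 21.7).
For Beta(a, b) with a, b > 1 the mode is (a−1)/(a+b−2) = 11/31.7 ≈ 0.347.

p̂_MAP = 0.347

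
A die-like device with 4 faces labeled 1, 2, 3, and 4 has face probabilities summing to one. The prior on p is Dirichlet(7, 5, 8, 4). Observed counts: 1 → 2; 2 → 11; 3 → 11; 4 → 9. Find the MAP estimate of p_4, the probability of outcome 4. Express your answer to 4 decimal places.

MAP estimate: 0.2264

The posterior is Dirichlet(αᵢ + nᵢ) = Dirichlet(9, 16, 19, 13).
For a Dirichlet(a₁,…,a_K) with all aᵢ > 1, the mode has j-th component (aⱼ − 1)/(Σaᵢ − K).
Here Σaᵢ = 57 and K = 4, so p_4 = (13 − 1)/(57 − 4) = 12/53 ≈ 0.2264.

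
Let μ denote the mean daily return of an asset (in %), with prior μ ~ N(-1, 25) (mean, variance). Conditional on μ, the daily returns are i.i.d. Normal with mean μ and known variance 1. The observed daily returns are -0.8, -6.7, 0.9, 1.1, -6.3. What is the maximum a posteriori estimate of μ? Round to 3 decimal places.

μ̂_MAP = -2.349

n = 5; x̄ = ((-0.8) + (-6.7) + 0.9 + 1.1 + (-6.3))/5 = -11.8/5 = -2.36.
For a Normal prior and Normal likelihood with known variance, the posterior is Normal; its mode equals its mean, the precision-weighted average.
Prior precision 1/σ₀² = 1/25 = 0.04; data precision n/σ² = 5/1 = 5.
μ̂ = (0.04·(-1) + 5·(-2.36)) / (0.04 + 5) = (-11.84)/5.04 = -148/63 ≈ -2.349.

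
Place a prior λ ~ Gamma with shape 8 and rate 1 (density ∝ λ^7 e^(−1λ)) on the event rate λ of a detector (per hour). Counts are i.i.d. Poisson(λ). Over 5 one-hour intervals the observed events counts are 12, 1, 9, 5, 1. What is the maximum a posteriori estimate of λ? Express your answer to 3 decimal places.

Σxᵢ = 12+1+9+5+1 = 28, with n = 5.
Posterior ∝ λ^7e^(−1λ) · λ^28e^(−5λ) = λ^35e^(−6λ), i.e. Gamma(shape=36, rate=6).
The mode of a Gamma(a, b) with a ≥ 1 (shape–rate) is (a−1)/b = 35/6 ≈ 5.833.

λ̂_MAP = 5.833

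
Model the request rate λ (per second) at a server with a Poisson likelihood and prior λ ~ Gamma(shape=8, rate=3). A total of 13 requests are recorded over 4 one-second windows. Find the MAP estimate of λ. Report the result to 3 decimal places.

Σxᵢ = 13, n = 4.
Posterior ∝ λ^7e^(−3λ) · λ^13e^(−4λ) = λ^20e^(−7λ), i.e. Gamma(shape=21, rate=7).
The mode of a Gamma(a, b) with a ≥ 1 (shape–rate) is (a−1)/b = 20/7 ≈ 2.857.

λ̂_MAP = 2.857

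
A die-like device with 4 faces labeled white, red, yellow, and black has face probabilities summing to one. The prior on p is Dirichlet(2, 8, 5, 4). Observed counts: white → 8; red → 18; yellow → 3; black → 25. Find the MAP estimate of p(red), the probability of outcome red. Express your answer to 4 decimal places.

MAP estimate of p(red) = 0.3623

The posterior is Dirichlet(αᵢ + nᵢ) = Dirichlet(10, 26, 8, 29).
For a Dirichlet(a₁,…,a_K) with all aᵢ > 1, the mode has j-th component (aⱼ − 1)/(Σaᵢ − K).
Here Σaᵢ = 73 and K = 4, so p(red) = (26 − 1)/(73 − 4) = 25/69 ≈ 0.3623.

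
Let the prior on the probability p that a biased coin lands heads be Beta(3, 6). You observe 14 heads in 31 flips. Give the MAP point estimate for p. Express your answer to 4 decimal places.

p̂_MAP = 0.4211

Prior: Beta(3, 6).
Data: 14 successes in 31 trials. The binomial likelihood contributes p^14(1−p)^17, so the posterior is Beta(3+14, 6+17) = Beta(17, 23).
For Beta(a, b) with a, b > 1 the mode is (a−1)/(a+b−2) = 16/38 ≈ 0.4211.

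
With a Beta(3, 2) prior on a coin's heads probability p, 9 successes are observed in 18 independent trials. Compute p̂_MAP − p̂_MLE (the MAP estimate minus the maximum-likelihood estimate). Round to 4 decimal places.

Posterior is Beta(12, 11); MAP = (12−1)/(23−2) = 11/21 ≈ 0.52381.
MLE ignores the prior: p̂_MLE = k/n = 9/18 ≈ 0.50000.
Difference = 11/21 − 9/18 = 1/42 ≈ 0.0238.

MAP − MLE = 0.0238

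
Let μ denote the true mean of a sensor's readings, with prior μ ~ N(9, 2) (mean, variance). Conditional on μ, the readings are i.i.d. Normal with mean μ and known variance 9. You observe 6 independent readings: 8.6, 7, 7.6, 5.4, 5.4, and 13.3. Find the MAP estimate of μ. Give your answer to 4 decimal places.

n = 6; x̄ = (8.6 + 7 + 7.6 + 5.4 + 5.4 + 13.3)/6 = 47.3/6 = 473/60 ≈ 7.8833.
For a Normal prior and Normal likelihood with known variance, the posterior is Normal; its mode equals its mean, the precision-weighted average.
Prior precision 1/σ₀² = 1/2 = 0.5; data precision n/σ² = 6/9 = 2/3.
μ̂ = (0.5·9 + (2/3)·(473/60)) / (0.5 + 2/3) = (439/45)/(7/6) = 878/105 ≈ 8.3619.

μ̂_MAP = 8.3619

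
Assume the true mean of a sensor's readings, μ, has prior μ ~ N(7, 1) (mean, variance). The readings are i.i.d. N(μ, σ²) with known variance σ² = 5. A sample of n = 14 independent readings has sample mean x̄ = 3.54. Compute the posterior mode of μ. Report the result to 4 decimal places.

μ̂_MAP = 4.4505

n = 14, x̄ = 3.54.
For a Normal prior and Normal likelihood with known variance, the posterior is Normal; its mode equals its mean, the precision-weighted average.
Prior precision 1/σ₀² = 1/1 = 1; data precision n/σ² = 14/5 = 2.8.
μ̂ = (1·7 + 2.8·3.54) / (1 + 2.8) = 16.912/3.8 = 2114/475 ≈ 4.4505.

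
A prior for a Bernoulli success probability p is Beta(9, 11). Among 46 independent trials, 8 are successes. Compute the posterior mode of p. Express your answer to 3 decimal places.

Prior: Beta(9, 11).
Data: 8 successes in 46 trials. The binomial likelihood contributes p^8(1−p)^38, so the posterior is Beta(9+8, 11+38) = Beta(17, 49).
For Beta(a, b) with a, b > 1 the mode is (a−1)/(a+b−2) = 16/64 ≈ 0.250.

p̂_MAP = 0.250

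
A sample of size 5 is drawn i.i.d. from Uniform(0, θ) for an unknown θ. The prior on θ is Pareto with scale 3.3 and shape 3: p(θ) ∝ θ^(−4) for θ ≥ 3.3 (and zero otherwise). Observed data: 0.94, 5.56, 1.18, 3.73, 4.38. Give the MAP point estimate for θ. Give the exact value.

The Uniform(0, θ) likelihood is θ^(−n) for θ ≥ max(xᵢ), zero otherwise. Here max(xᵢ) = 5.56.
Posterior ∝ θ^(−4) · θ^(−5) = θ^(−9) on θ ≥ max(3.3, 5.56) = 5.56.
This density is strictly decreasing in θ, so the posterior mode lies at the lower boundary of the support.

θ̂_MAP = 5.56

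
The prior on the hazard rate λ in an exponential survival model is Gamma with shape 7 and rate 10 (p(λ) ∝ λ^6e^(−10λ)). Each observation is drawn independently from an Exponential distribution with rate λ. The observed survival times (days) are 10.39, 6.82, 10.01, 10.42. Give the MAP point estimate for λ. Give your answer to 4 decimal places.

The Exponential(rate=λ) likelihood is ∝ λ^n e^(−λΣtᵢ). Here n = 4 and Σtᵢ = 10.39 + 6.82 + 10.01 + 10.42 = 37.64.
Posterior ∝ λ^6e^(−10λ) · λ^4e^(−37.64λ) = λ^10e^(−47.64λ), i.e. Gamma(11, 47.64).
Mode = (a−1)/b = 10/47.64 ≈ 0.2099.

λ̂_MAP = 0.2099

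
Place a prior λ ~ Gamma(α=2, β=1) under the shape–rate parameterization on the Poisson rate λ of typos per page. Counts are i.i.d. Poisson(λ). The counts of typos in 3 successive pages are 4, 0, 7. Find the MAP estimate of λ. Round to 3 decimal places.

λ̂_MAP = 3.000

Σxᵢ = 4+0+7 = 11, with n = 3.
Posterior ∝ λe^(−1λ) · λ^11e^(−3λ) = λ^12e^(−4λ), i.e. Gamma(shape=13, rate=4).
The mode of a Gamma(a, b) with a ≥ 1 (shape–rate) is (a−1)/b = 12/4 ≈ 3.000.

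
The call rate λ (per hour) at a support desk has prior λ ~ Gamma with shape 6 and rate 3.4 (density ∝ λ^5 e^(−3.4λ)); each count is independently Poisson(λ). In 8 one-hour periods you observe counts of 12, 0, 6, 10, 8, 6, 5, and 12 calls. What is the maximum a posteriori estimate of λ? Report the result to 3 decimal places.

Σxᵢ = 12+0+6+10+8+6+5+12 = 59, with n = 8.
Posterior ∝ λ^5e^(−3.4λ) · λ^59e^(−8λ) = λ^64e^(−11.4λ), i.e. Gamma(shape=65, rate=11.4).
The mode of a Gamma(a, b) with a ≥ 1 (shape–rate) is (a−1)/b = 64/11.4 ≈ 5.614.

λ̂_MAP = 5.614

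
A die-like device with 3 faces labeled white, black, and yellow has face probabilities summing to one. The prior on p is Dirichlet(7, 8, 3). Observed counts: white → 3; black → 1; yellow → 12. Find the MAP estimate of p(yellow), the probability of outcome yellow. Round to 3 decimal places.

MAP estimate of p(yellow) = 0.452

The posterior is Dirichlet(αᵢ + nᵢ) = Dirichlet(10, 9, 15).
For a Dirichlet(a₁,…,a_K) with all aᵢ > 1, the mode has j-th component (aⱼ − 1)/(Σaᵢ − K).
Here Σaᵢ = 34 and K = 3, so p(yellow) = (15 − 1)/(34 − 3) = 14/31 ≈ 0.452.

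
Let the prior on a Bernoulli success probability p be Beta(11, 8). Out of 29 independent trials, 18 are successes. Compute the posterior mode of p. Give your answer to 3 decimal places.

Prior: Beta(11, 8).
Data: 18 successes in 29 trials. The binomial likelihood contributes p^18(1−p)^11, so the posterior is Beta(11+18, 8+11) = Beta(29, 19).
For Beta(a, b) with a, b > 1 the mode is (a−1)/(a+b−2) = 28/46 ≈ 0.609.

p̂_MAP = 0.609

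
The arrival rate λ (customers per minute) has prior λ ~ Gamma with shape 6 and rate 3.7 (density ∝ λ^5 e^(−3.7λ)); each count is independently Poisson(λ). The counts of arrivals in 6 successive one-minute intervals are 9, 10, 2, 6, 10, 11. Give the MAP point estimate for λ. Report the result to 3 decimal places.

Σxᵢ = 9+10+2+6+10+11 = 48, with n = 6.
Posterior ∝ λ^5e^(−3.7λ) · λ^48e^(−6λ) = λ^53e^(−9.7λ), i.e. Gamma(shape=54, rate=9.7).
The mode of a Gamma(a, b) with a ≥ 1 (shape–rate) is (a−1)/b = 53/9.7 ≈ 5.464.

λ̂_MAP = 5.464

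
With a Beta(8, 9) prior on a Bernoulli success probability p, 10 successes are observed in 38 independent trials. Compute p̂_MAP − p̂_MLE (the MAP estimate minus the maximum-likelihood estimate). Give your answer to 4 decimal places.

MAP − MLE = 0.0576

Posterior is Beta(18, 37); MAP = (18−1)/(55−2) = 17/53 ≈ 0.32075.
MLE ignores the prior: p̂_MLE = k/n = 10/38 ≈ 0.26316.
Difference = 17/53 − 10/38 = 58/1007 ≈ 0.0576.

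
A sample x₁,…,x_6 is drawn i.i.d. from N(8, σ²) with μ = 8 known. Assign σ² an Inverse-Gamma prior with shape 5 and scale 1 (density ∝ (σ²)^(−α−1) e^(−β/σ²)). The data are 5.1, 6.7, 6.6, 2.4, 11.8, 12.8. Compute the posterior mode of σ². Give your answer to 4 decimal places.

Sum of squared deviations about the known mean: SS = (5.1−8)² + (6.7−8)² + (6.6−8)² + (2.4−8)² + (11.8−8)² + (12.8−8)² = 80.9.
The Normal likelihood contributes (σ²)^(−n/2) exp(−SS/(2σ²)), so the posterior is Inverse-Gamma(α + n/2, β + SS/2) = Inverse-Gamma(8, 41.45).
The mode of Inverse-Gamma(a, b) is b/(a+1) = 41.45/9 ≈ 4.6056.

σ̂²_MAP = 4.6056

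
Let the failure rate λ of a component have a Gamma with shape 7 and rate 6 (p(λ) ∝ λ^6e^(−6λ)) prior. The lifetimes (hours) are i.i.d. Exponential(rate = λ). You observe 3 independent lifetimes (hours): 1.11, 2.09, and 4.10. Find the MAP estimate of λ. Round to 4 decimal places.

λ̂_MAP = 0.6767

The Exponential(rate=λ) likelihood is ∝ λ^n e^(−λΣtᵢ). Here n = 3 and Σtᵢ = 1.11 + 2.09 + 4.10 = 7.30.
Posterior ∝ λ^6e^(−6λ) · λ^3e^(−7.30λ) = λ^9e^(−13.30λ), i.e. Gamma(10, 13.30).
Mode = (a−1)/b = 9/13.30 ≈ 0.6767.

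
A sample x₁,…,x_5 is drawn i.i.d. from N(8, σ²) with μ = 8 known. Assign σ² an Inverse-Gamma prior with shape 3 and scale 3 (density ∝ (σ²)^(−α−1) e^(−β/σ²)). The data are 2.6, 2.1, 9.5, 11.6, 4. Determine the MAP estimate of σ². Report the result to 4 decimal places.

σ̂²_MAP = 7.7831

Sum of squared deviations about the known mean: SS = (2.6−8)² + (2.1−8)² + (9.5−8)² + (11.6−8)² + (4−8)² = 95.18.
The Normal likelihood contributes (σ²)^(−n/2) exp(−SS/(2σ²)), so the posterior is Inverse-Gamma(α + n/2, β + SS/2) = Inverse-Gamma(5.5, 50.59).
The mode of Inverse-Gamma(a, b) is b/(a+1) = 50.59/6.5 ≈ 7.7831.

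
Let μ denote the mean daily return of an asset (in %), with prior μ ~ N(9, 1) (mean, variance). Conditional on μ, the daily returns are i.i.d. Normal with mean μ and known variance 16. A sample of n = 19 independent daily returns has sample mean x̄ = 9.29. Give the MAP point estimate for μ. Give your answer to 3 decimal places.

n = 19, x̄ = 9.29.
For a Normal prior and Normal likelihood with known variance, the posterior is Normal; its mode equals its mean, the precision-weighted average.
Prior precision 1/σ₀² = 1/1 = 1; data precision n/σ² = 19/16 = 1.1875.
μ̂ = (1·9 + 1.1875·9.29) / (1 + 1.1875) = 20.031875/2.1875 = 32051/3500 ≈ 9.157.

μ̂_MAP = 9.157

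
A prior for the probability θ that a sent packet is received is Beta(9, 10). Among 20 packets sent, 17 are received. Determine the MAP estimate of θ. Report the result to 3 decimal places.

θ̂_MAP = 0.676

Prior: Beta(9, 10).
Data: 17 successes in 20 trials. The binomial likelihood contributes θ^17(1−θ)^3, so the posterior is Beta(9+17, 10+3) = Beta(26, 13).
For Beta(a, b) with a, b > 1 the mode is (a−1)/(a+b−2) = 25/37 ≈ 0.676.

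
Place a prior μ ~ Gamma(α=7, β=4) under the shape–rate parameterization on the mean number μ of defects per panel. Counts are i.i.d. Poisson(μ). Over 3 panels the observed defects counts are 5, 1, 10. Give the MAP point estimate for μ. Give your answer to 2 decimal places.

Σxᵢ = 5+1+10 = 16, with n = 3.
Posterior ∝ μ^6e^(−4μ) · μ^16e^(−3μ) = μ^22e^(−7μ), i.e. Gamma(shape=23, rate=7).
The mode of a Gamma(a, b) with a ≥ 1 (shape–rate) is (a−1)/b = 22/7 ≈ 3.14.

μ̂_MAP = 3.14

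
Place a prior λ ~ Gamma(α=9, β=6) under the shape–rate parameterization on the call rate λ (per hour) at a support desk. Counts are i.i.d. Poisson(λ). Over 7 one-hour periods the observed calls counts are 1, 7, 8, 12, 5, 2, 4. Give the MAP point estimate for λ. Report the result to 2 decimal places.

Σxᵢ = 1+7+8+12+5+2+4 = 39, with n = 7.
Posterior ∝ λ^8e^(−6λ) · λ^39e^(−7λ) = λ^47e^(−13λ), i.e. Gamma(shape=48, rate=13).
The mode of a Gamma(a, b) with a ≥ 1 (shape–rate) is (a−1)/b = 47/13 ≈ 3.62.

λ̂_MAP = 3.62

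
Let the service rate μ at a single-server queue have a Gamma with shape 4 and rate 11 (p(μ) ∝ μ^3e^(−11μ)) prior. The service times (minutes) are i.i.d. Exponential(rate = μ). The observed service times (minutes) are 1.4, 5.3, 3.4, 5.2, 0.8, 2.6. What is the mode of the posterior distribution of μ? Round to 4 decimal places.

The Exponential(rate=μ) likelihood is ∝ μ^n e^(−μΣtᵢ). Here n = 6 and Σtᵢ = 1.4 + 5.3 + 3.4 + 5.2 + 0.8 + 2.6 = 18.7.
Posterior ∝ μ^3e^(−11μ) · μ^6e^(−18.7μ) = μ^9e^(−29.7μ), i.e. Gamma(10, 29.7).
Mode = (a−1)/b = 9/29.7 ≈ 0.3030.

μ̂_MAP = 0.3030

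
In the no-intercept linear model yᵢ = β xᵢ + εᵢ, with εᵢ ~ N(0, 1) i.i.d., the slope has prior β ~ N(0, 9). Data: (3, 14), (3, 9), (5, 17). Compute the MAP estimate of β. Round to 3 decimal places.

β̂_MAP = 3.572

log p(β | y) = −Σ(yᵢ − βxᵢ)²/(2·1) − β²/(2·9) + const.
Setting the derivative to zero: Σxᵢ(yᵢ − βxᵢ)/1 − β/9 = 0, so β = Σxᵢyᵢ / (Σxᵢ² + σ²/τ²).
Σxᵢyᵢ = 3·14 + 3·9 + 5·17 = 154; Σxᵢ² = 43; σ²/τ² = 1/9.
β̂_MAP = 154 / (43 + 1/9) = 154/(388/9) = 693/194 ≈ 3.572.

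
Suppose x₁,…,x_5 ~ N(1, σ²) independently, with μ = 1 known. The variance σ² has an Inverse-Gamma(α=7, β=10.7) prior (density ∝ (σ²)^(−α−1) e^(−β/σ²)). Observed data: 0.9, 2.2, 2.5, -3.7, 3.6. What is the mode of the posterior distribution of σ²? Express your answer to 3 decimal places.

σ̂²_MAP = 2.569

Sum of squared deviations about the known mean: SS = (0.9−1)² + (2.2−1)² + (2.5−1)² + (-3.7−1)² + (3.6−1)² = 32.55.
The Normal likelihood contributes (σ²)^(−n/2) exp(−SS/(2σ²)), so the posterior is Inverse-Gamma(α + n/2, β + SS/2) = Inverse-Gamma(9.5, 26.975).
The mode of Inverse-Gamma(a, b) is b/(a+1) = 26.975/10.5 ≈ 2.569.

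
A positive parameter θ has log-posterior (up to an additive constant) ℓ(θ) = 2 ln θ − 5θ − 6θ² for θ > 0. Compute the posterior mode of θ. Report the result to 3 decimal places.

ℓ'(θ) = 2/θ − 5 − 12θ. Setting this to zero and multiplying by θ: 12θ² + 5θ − 2 = 0.
θ = (−5 + √(5² + 4·12·2)) / (2·12) = (−5 + √121) / 24 = (−5 + 11)/24 = 1/4.
ℓ''(θ) = −2/θ² − 12 < 0, confirming a maximum.

θ̂_MAP = 0.250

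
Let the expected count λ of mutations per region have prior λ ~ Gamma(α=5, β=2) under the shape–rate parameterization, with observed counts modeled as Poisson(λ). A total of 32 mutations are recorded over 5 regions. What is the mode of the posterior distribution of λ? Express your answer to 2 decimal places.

λ̂_MAP = 5.14

Σxᵢ = 32, n = 5.
Posterior ∝ λ^4e^(−2λ) · λ^32e^(−5λ) = λ^36e^(−7λ), i.e. Gamma(shape=37, rate=7).
The mode of a Gamma(a, b) with a ≥ 1 (shape–rate) is (a−1)/b = 36/7 ≈ 5.14.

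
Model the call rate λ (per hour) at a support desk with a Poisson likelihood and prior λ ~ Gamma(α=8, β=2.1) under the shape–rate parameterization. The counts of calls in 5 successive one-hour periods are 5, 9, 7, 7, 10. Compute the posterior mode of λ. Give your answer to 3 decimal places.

λ̂_MAP = 6.338

Σxᵢ = 5+9+7+7+10 = 38, with n = 5.
Posterior ∝ λ^7e^(−2.1λ) · λ^38e^(−5λ) = λ^45e^(−7.1λ), i.e. Gamma(shape=46, rate=7.1).
The mode of a Gamma(a, b) with a ≥ 1 (shape–rate) is (a−1)/b = 45/7.1 ≈ 6.338.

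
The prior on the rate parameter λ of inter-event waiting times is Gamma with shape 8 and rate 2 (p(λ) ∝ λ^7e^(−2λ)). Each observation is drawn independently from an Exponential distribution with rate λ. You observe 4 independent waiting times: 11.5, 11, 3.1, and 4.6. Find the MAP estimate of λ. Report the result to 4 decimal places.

λ̂_MAP = 0.3416

The Exponential(rate=λ) likelihood is ∝ λ^n e^(−λΣtᵢ). Here n = 4 and Σtᵢ = 11.5 + 11 + 3.1 + 4.6 = 30.2.
Posterior ∝ λ^7e^(−2λ) · λ^4e^(−30.2λ) = λ^11e^(−32.2λ), i.e. Gamma(12, 32.2).
Mode = (a−1)/b = 11/32.2 ≈ 0.3416.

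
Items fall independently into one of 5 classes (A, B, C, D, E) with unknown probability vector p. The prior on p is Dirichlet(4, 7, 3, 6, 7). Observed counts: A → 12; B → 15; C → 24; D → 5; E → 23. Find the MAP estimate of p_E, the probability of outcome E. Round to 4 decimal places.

The posterior is Dirichlet(αᵢ + nᵢ) = Dirichlet(16, 22, 27, 11, 30).
For a Dirichlet(a₁,…,a_K) with all aᵢ > 1, the mode has j-th component (aⱼ − 1)/(Σaᵢ − K).
Here Σaᵢ = 106 and K = 5, so p_E = (30 − 1)/(106 − 5) = 29/101 ≈ 0.2871.

MAP estimate of p_E = 0.2871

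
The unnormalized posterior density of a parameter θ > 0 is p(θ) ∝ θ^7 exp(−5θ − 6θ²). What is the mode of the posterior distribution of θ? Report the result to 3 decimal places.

θ̂_MAP = 0.583

ℓ'(θ) = 7/θ − 5 − 12θ. Setting this to zero and multiplying by θ: 12θ² + 5θ − 7 = 0.
θ = (−5 + √(5² + 4·12·7)) / (2·12) = (−5 + √361) / 24 = (−5 + 19)/24 = 7/12.
ℓ''(θ) = −7/θ² − 12 < 0, confirming a maximum.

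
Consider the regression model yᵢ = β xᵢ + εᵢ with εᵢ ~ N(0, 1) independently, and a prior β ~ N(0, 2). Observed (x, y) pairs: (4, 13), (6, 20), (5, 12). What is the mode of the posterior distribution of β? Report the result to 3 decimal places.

β̂_MAP = 2.994

log p(β | y) = −Σ(yᵢ − βxᵢ)²/(2·1) − β²/(2·2) + const.
Setting the derivative to zero: Σxᵢ(yᵢ − βxᵢ)/1 − β/2 = 0, so β = Σxᵢyᵢ / (Σxᵢ² + σ²/τ²).
Σxᵢyᵢ = 4·13 + 6·20 + 5·12 = 232; Σxᵢ² = 77; σ²/τ² = 0.5.
β̂_MAP = 232 / (77 + 0.5) = 232/77.5 ≈ 2.994.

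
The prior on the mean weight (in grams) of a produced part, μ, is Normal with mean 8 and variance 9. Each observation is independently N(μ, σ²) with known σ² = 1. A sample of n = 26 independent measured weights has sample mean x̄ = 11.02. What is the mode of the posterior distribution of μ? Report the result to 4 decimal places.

μ̂_MAP = 11.0071

n = 26, x̄ = 11.02.
For a Normal prior and Normal likelihood with known variance, the posterior is Normal; its mode equals its mean, the precision-weighted average.
Prior precision 1/σ₀² = 1/9; data precision n/σ² = 26/1 = 26.
μ̂ = ((1/9)·8 + 26·11.02) / (1/9 + 26) = (64667/225)/(235/9) = 64667/5875 ≈ 11.0071.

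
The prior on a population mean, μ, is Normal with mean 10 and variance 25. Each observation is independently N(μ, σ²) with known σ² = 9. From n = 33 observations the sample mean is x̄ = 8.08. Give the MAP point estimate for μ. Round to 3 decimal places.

μ̂_MAP = 8.101

n = 33, x̄ = 8.08.
For a Normal prior and Normal likelihood with known variance, the posterior is Normal; its mode equals its mean, the precision-weighted average.
Prior precision 1/σ₀² = 1/25 = 0.04; data precision n/σ² = 33/9 = 11/3.
μ̂ = (0.04·10 + (11/3)·8.08) / (0.04 + 11/3) = (2252/75)/(278/75) = 1126/139 ≈ 8.101.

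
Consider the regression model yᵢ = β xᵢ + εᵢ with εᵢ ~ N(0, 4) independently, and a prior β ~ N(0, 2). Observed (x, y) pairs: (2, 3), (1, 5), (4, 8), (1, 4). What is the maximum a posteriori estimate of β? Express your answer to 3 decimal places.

log p(β | y) = −Σ(yᵢ − βxᵢ)²/(2·4) − β²/(2·2) + const.
Setting the derivative to zero: Σxᵢ(yᵢ − βxᵢ)/4 − β/2 = 0, so β = Σxᵢyᵢ / (Σxᵢ² + σ²/τ²).
Σxᵢyᵢ = 2·3 + 1·5 + 4·8 + 1·4 = 47; Σxᵢ² = 22; σ²/τ² = 2.
β̂_MAP = 47 / (22 + 2) = 47/24 ≈ 1.958.

β̂_MAP = 1.958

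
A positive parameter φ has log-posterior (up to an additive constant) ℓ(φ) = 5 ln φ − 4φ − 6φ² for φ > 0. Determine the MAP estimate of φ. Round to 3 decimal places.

ℓ'(φ) = 5/φ − 4 − 12φ. Setting this to zero and multiplying by φ: 12φ² + 4φ − 5 = 0.
φ = (−4 + √(4² + 4·12·5)) / (2·12) = (−4 + √256) / 24 = (−4 + 16)/24 = 1/2.
ℓ''(φ) = −5/φ² − 12 < 0, confirming a maximum.

φ̂_MAP = 0.500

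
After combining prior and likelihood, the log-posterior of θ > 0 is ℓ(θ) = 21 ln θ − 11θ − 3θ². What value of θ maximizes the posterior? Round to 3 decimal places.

ℓ'(θ) = 21/θ − 11 − 6θ. Setting this to zero and multiplying by θ: 6θ² + 11θ − 21 = 0.
θ = (−11 + √(11² + 4·6·21)) / (2·6) = (−11 + √625) / 12 = (−11 + 25)/12 = 7/6.
ℓ''(θ) = −21/θ² − 6 < 0, confirming a maximum.

θ̂_MAP = 1.167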